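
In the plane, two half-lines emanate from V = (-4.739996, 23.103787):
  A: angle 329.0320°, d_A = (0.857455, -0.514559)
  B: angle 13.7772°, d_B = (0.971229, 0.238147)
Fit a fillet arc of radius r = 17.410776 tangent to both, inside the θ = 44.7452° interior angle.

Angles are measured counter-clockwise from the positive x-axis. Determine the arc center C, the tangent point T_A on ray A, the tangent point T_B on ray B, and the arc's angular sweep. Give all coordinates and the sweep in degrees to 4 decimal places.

center=(40.4885,16.2673) T_A=(31.5296,1.3384) T_B=(36.3421,33.1772) sweep=135.2548

bisector direction at 351.4046° = (0.988768,-0.149456)
center distance |VC| = r/sin(θ/2) = 17.410776/sin(22.3726°) = 45.742213
C = V + |VC|·bis = (40.4885,16.2673)
T_A = V + ((C−V)·d_A)·d_A = V + 42.2991·d_A = (31.5296,1.3384)
T_B = V + ((C−V)·d_B)·d_B = V + 42.2991·d_B = (36.3421,33.1772)
sweep = 180° − θ = 135.2548°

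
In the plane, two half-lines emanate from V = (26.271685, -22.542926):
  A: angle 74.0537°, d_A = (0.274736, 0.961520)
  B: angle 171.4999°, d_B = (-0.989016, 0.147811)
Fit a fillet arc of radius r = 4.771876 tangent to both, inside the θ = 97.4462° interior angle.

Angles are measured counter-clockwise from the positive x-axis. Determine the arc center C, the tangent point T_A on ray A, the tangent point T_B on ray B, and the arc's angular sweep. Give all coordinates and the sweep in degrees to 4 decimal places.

bisector direction at 122.7768° = (-0.541368,0.840786)
center distance |VC| = r/sin(θ/2) = 4.771876/sin(48.7231°) = 6.349547
C = V + |VC|·bis = (22.8342,-17.2043)
T_A = V + ((C−V)·d_A)·d_A = V + 4.1888·d_A = (27.4225,-18.5153)
T_B = V + ((C−V)·d_B)·d_B = V + 4.1888·d_B = (22.1289,-21.9238)
sweep = 180° − θ = 82.5538°

center=(22.8342,-17.2043) T_A=(27.4225,-18.5153) T_B=(22.1289,-21.9238) sweep=82.5538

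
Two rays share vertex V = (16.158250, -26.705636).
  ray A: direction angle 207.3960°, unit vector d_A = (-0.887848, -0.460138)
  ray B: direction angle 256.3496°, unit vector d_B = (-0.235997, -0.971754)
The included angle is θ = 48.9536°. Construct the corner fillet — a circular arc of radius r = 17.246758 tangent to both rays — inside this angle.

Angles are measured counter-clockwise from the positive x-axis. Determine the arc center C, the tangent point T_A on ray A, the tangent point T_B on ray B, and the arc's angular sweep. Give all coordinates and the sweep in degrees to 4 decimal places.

center=(-9.5421,-59.4505) T_A=(-17.4780,-44.1380) T_B=(7.2175,-63.5207) sweep=131.0464

bisector direction at 231.8728° = (-0.617409,-0.786642)
center distance |VC| = r/sin(θ/2) = 17.246758/sin(24.4768°) = 41.626183
C = V + |VC|·bis = (-9.5421,-59.4505)
T_A = V + ((C−V)·d_A)·d_A = V + 37.8852·d_A = (-17.4780,-44.1380)
T_B = V + ((C−V)·d_B)·d_B = V + 37.8852·d_B = (7.2175,-63.5207)
sweep = 180° − θ = 131.0464°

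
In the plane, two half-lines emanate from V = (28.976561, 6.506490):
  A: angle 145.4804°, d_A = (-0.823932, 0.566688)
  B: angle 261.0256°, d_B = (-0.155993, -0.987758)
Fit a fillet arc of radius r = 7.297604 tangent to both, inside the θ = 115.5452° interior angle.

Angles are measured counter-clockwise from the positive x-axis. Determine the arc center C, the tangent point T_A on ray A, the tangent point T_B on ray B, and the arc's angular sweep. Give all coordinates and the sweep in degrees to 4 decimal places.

center=(21.0507,3.1008) T_A=(25.1861,9.1135) T_B=(28.2589,1.9624) sweep=64.4548

bisector direction at 203.2530° = (-0.918771,-0.394792)
center distance |VC| = r/sin(θ/2) = 7.297604/sin(57.7726°) = 8.626639
C = V + |VC|·bis = (21.0507,3.1008)
T_A = V + ((C−V)·d_A)·d_A = V + 4.6004·d_A = (25.1861,9.1135)
T_B = V + ((C−V)·d_B)·d_B = V + 4.6004·d_B = (28.2589,1.9624)
sweep = 180° − θ = 64.4548°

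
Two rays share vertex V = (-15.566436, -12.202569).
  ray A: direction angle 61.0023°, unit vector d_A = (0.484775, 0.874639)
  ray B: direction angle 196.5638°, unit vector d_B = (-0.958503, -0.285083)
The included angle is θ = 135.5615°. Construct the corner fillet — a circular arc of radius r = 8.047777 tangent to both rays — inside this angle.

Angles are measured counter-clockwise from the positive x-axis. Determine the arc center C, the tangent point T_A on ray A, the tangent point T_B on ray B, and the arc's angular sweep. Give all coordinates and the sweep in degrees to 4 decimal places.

bisector direction at 128.7830° = (-0.626373,0.779523)
center distance |VC| = r/sin(θ/2) = 8.047777/sin(67.7807°) = 8.693311
C = V + |VC|·bis = (-21.0117,-5.4259)
T_A = V + ((C−V)·d_A)·d_A = V + 3.2874·d_A = (-13.9728,-9.3273)
T_B = V + ((C−V)·d_B)·d_B = V + 3.2874·d_B = (-18.7174,-13.1397)
sweep = 180° − θ = 44.4385°

center=(-21.0117,-5.4259) T_A=(-13.9728,-9.3273) T_B=(-18.7174,-13.1397) sweep=44.4385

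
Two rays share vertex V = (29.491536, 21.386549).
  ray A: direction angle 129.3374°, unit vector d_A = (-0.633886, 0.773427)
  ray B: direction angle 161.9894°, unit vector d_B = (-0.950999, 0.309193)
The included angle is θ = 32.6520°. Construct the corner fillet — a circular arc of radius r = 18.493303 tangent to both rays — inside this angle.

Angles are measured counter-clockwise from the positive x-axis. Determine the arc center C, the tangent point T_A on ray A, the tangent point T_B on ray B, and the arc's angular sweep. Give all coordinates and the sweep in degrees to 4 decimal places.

bisector direction at 145.6634° = (-0.825738,0.564054)
center distance |VC| = r/sin(θ/2) = 18.493303/sin(16.3260°) = 65.788533
C = V + |VC|·bis = (-24.8326,58.4948)
T_A = V + ((C−V)·d_A)·d_A = V + 63.1358·d_A = (-10.5294,70.2175)
T_B = V + ((C−V)·d_B)·d_B = V + 63.1358·d_B = (-30.5506,40.9077)
sweep = 180° − θ = 147.3480°

center=(-24.8326,58.4948) T_A=(-10.5294,70.2175) T_B=(-30.5506,40.9077) sweep=147.3480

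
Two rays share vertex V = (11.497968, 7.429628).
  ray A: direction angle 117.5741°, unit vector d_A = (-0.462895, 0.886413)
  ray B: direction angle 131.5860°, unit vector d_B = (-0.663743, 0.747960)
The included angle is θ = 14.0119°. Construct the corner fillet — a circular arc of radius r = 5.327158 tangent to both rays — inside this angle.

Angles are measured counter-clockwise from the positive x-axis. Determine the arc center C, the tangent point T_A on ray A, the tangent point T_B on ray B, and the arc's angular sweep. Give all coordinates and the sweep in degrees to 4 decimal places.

center=(-13.2901,43.3888) T_A=(-8.5681,45.8547) T_B=(-17.2747,39.8530) sweep=165.9881

bisector direction at 124.5800° = (-0.567557,0.823334)
center distance |VC| = r/sin(θ/2) = 5.327158/sin(7.0060°) = 43.675104
C = V + |VC|·bis = (-13.2901,43.3888)
T_A = V + ((C−V)·d_A)·d_A = V + 43.3490·d_A = (-8.5681,45.8547)
T_B = V + ((C−V)·d_B)·d_B = V + 43.3490·d_B = (-17.2747,39.8530)
sweep = 180° − θ = 165.9881°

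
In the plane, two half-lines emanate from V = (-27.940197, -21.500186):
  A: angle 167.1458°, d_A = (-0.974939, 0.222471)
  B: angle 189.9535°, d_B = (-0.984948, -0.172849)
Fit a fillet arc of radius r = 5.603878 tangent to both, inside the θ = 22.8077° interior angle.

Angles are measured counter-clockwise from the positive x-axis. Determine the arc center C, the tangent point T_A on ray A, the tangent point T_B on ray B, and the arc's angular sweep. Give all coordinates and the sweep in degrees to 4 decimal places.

center=(-56.2732,-20.7828) T_A=(-55.0265,-15.3194) T_B=(-55.3045,-26.3024) sweep=157.1923

bisector direction at 178.5497° = (-0.999680,0.025311)
center distance |VC| = r/sin(θ/2) = 5.603878/sin(11.4039°) = 28.342034
C = V + |VC|·bis = (-56.2732,-20.7828)
T_A = V + ((C−V)·d_A)·d_A = V + 27.7825·d_A = (-55.0265,-15.3194)
T_B = V + ((C−V)·d_B)·d_B = V + 27.7825·d_B = (-55.3045,-26.3024)
sweep = 180° − θ = 157.1923°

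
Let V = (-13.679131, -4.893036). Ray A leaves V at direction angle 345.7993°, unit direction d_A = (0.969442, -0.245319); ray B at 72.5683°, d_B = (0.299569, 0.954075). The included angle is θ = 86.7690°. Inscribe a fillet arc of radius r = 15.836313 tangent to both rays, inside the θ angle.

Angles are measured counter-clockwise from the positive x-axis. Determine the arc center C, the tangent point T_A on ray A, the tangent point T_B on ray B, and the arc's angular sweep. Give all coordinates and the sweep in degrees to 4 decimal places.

center=(6.4493,6.3489) T_A=(2.5644,-9.0035) T_B=(-8.6597,11.0930) sweep=93.2310

bisector direction at 29.1838° = (0.873060,0.487613)
center distance |VC| = r/sin(θ/2) = 15.836313/sin(43.3845°) = 23.055062
C = V + |VC|·bis = (6.4493,6.3489)
T_A = V + ((C−V)·d_A)·d_A = V + 16.7555·d_A = (2.5644,-9.0035)
T_B = V + ((C−V)·d_B)·d_B = V + 16.7555·d_B = (-8.6597,11.0930)
sweep = 180° − θ = 93.2310°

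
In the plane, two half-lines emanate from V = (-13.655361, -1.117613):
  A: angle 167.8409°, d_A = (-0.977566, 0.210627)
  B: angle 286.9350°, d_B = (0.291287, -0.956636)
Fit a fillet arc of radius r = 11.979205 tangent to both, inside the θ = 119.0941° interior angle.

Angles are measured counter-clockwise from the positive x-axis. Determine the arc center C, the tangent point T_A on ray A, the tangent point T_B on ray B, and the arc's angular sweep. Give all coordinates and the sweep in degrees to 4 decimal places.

center=(-23.0636,-11.3446) T_A=(-20.5404,0.3658) T_B=(-11.6038,-7.8552) sweep=60.9059

bisector direction at 227.3880° = (-0.677031,-0.735955)
center distance |VC| = r/sin(θ/2) = 11.979205/sin(59.5470°) = 13.896254
C = V + |VC|·bis = (-23.0636,-11.3446)
T_A = V + ((C−V)·d_A)·d_A = V + 7.0430·d_A = (-20.5404,0.3658)
T_B = V + ((C−V)·d_B)·d_B = V + 7.0430·d_B = (-11.6038,-7.8552)
sweep = 180° − θ = 60.9059°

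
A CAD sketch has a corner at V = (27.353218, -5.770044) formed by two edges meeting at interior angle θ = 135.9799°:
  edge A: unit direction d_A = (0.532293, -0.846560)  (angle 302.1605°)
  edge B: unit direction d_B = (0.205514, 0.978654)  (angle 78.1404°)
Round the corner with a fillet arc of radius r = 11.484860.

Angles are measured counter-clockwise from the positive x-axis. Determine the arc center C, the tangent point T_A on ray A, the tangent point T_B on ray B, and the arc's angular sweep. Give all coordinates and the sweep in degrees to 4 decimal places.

center=(39.5470,-3.5869) T_A=(29.8244,-9.7002) T_B=(28.3073,-1.2266) sweep=44.0201

bisector direction at 10.1505° = (0.984348,0.176234)
center distance |VC| = r/sin(θ/2) = 11.484860/sin(67.9899°) = 12.387699
C = V + |VC|·bis = (39.5470,-3.5869)
T_A = V + ((C−V)·d_A)·d_A = V + 4.6425·d_A = (29.8244,-9.7002)
T_B = V + ((C−V)·d_B)·d_B = V + 4.6425·d_B = (28.3073,-1.2266)
sweep = 180° − θ = 44.0201°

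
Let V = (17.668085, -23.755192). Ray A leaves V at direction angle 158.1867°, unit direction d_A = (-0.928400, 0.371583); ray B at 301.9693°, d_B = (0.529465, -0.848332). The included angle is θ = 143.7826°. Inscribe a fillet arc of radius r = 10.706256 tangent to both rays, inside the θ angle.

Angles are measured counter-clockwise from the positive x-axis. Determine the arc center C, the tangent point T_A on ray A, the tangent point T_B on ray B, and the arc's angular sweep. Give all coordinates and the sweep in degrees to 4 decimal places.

center=(10.4394,-32.3939) T_A=(14.4176,-22.4542) T_B=(19.5218,-26.7253) sweep=36.2174

bisector direction at 230.0780° = (-0.641744,-0.766919)
center distance |VC| = r/sin(θ/2) = 10.706256/sin(71.8913°) = 11.264188
C = V + |VC|·bis = (10.4394,-32.3939)
T_A = V + ((C−V)·d_A)·d_A = V + 3.5011·d_A = (14.4176,-22.4542)
T_B = V + ((C−V)·d_B)·d_B = V + 3.5011·d_B = (19.5218,-26.7253)
sweep = 180° − θ = 36.2174°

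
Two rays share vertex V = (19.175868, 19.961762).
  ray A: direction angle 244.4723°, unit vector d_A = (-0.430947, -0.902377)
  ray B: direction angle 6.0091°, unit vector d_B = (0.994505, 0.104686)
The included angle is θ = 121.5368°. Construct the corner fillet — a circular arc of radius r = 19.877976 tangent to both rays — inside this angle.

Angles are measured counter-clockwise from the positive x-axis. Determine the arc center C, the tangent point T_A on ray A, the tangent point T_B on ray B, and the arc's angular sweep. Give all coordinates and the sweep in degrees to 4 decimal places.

center=(32.3195,1.3575) T_A=(14.3821,9.9239) T_B=(30.2386,21.1263) sweep=58.4632

bisector direction at 305.2407° = (0.577013,-0.816735)
center distance |VC| = r/sin(θ/2) = 19.877976/sin(60.7684°) = 22.778789
C = V + |VC|·bis = (32.3195,1.3575)
T_A = V + ((C−V)·d_A)·d_A = V + 11.1238·d_A = (14.3821,9.9239)
T_B = V + ((C−V)·d_B)·d_B = V + 11.1238·d_B = (30.2386,21.1263)
sweep = 180° − θ = 58.4632°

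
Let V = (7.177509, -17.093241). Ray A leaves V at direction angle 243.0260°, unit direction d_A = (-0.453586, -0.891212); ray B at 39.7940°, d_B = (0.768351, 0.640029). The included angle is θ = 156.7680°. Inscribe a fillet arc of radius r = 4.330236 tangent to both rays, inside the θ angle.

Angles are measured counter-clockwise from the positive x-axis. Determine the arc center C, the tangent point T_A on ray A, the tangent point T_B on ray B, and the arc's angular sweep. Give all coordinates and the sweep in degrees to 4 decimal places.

center=(10.6329,-19.8507) T_A=(6.7738,-17.8865) T_B=(7.8614,-16.5235) sweep=23.2320

bisector direction at 321.4100° = (0.781629,-0.623743)
center distance |VC| = r/sin(θ/2) = 4.330236/sin(78.3840°) = 4.420778
C = V + |VC|·bis = (10.6329,-19.8507)
T_A = V + ((C−V)·d_A)·d_A = V + 0.8901·d_A = (6.7738,-17.8865)
T_B = V + ((C−V)·d_B)·d_B = V + 0.8901·d_B = (7.8614,-16.5235)
sweep = 180° − θ = 23.2320°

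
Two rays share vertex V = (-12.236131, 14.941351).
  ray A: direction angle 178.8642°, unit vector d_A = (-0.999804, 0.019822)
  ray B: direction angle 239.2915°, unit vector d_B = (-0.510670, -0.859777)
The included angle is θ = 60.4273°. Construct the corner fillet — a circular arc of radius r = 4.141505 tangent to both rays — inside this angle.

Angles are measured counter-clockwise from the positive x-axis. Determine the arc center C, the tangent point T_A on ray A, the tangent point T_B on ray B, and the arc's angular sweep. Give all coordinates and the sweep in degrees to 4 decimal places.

bisector direction at 209.0779° = (-0.873960,-0.485998)
center distance |VC| = r/sin(θ/2) = 4.141505/sin(30.2137°) = 8.229913
C = V + |VC|·bis = (-19.4287,10.9416)
T_A = V + ((C−V)·d_A)·d_A = V + 7.1119·d_A = (-19.3467,15.0823)
T_B = V + ((C−V)·d_B)·d_B = V + 7.1119·d_B = (-15.8680,8.8267)
sweep = 180° − θ = 119.5727°

center=(-19.4287,10.9416) T_A=(-19.3467,15.0823) T_B=(-15.8680,8.8267) sweep=119.5727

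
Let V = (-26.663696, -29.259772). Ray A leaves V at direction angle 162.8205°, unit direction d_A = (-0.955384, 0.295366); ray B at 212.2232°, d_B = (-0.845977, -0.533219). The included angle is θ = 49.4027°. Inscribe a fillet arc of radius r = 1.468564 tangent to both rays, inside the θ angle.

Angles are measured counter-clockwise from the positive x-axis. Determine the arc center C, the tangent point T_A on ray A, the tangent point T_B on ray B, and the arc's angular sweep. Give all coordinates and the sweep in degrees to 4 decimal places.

center=(-30.1477,-29.7198) T_A=(-29.7139,-28.3168) T_B=(-29.3646,-30.9622) sweep=130.5973

bisector direction at 187.5219° = (-0.991395,-0.130904)
center distance |VC| = r/sin(θ/2) = 1.468564/sin(24.7014°) = 3.514249
C = V + |VC|·bis = (-30.1477,-29.7198)
T_A = V + ((C−V)·d_A)·d_A = V + 3.1927·d_A = (-29.7139,-28.3168)
T_B = V + ((C−V)·d_B)·d_B = V + 3.1927·d_B = (-29.3646,-30.9622)
sweep = 180° − θ = 130.5973°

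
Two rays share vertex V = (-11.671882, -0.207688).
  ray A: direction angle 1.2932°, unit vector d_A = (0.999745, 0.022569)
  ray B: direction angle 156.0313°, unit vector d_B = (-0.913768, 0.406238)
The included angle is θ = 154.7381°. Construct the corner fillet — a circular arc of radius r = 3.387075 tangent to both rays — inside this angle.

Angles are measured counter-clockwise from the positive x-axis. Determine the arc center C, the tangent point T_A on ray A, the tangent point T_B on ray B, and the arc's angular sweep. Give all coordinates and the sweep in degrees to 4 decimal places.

center=(-10.9895,3.1957) T_A=(-10.9131,-0.1906) T_B=(-12.3655,0.1007) sweep=25.2619

bisector direction at 78.6623° = (0.196592,0.980485)
center distance |VC| = r/sin(θ/2) = 3.387075/sin(77.3691°) = 3.471079
C = V + |VC|·bis = (-10.9895,3.1957)
T_A = V + ((C−V)·d_A)·d_A = V + 0.7590·d_A = (-10.9131,-0.1906)
T_B = V + ((C−V)·d_B)·d_B = V + 0.7590·d_B = (-12.3655,0.1007)
sweep = 180° − θ = 25.2619°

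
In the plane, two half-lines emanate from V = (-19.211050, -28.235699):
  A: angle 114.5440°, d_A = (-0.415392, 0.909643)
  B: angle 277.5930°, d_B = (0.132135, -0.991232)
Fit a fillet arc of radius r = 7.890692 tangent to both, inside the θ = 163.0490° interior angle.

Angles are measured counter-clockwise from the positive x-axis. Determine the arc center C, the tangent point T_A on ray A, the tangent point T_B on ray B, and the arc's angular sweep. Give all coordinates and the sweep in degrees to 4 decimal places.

center=(-26.8772,-30.4439) T_A=(-19.6995,-27.1661) T_B=(-19.0557,-29.4012) sweep=16.9510

bisector direction at 196.0685° = (-0.960931,-0.276786)
center distance |VC| = r/sin(θ/2) = 7.890692/sin(81.5245°) = 7.977818
C = V + |VC|·bis = (-26.8772,-30.4439)
T_A = V + ((C−V)·d_A)·d_A = V + 1.1758·d_A = (-19.6995,-27.1661)
T_B = V + ((C−V)·d_B)·d_B = V + 1.1758·d_B = (-19.0557,-29.4012)
sweep = 180° − θ = 16.9510°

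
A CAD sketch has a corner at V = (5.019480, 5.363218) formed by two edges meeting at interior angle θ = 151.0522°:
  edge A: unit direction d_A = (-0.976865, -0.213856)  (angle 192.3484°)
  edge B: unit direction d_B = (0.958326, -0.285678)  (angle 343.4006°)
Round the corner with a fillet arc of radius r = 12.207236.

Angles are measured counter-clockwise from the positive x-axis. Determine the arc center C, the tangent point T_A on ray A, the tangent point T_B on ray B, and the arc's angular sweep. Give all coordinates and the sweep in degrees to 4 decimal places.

center=(4.5519,-7.2355) T_A=(1.9413,4.6893) T_B=(8.0392,4.4630) sweep=28.9478

bisector direction at 267.8745° = (-0.037088,-0.999312)
center distance |VC| = r/sin(θ/2) = 12.207236/sin(75.5261°) = 12.607374
C = V + |VC|·bis = (4.5519,-7.2355)
T_A = V + ((C−V)·d_A)·d_A = V + 3.1511·d_A = (1.9413,4.6893)
T_B = V + ((C−V)·d_B)·d_B = V + 3.1511·d_B = (8.0392,4.4630)
sweep = 180° − θ = 28.9478°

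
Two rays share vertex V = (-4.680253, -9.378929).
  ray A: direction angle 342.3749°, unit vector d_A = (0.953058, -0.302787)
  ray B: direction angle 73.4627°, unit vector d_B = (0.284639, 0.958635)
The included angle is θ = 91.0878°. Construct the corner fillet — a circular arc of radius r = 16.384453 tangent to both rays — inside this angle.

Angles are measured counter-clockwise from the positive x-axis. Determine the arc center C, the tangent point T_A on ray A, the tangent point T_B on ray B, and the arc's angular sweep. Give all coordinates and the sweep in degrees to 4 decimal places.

center=(15.6024,1.3687) T_A=(10.6414,-14.2466) T_B=(-0.1043,6.0324) sweep=88.9122

bisector direction at 27.9188° = (0.883612,0.468220)
center distance |VC| = r/sin(θ/2) = 16.384453/sin(45.5439°) = 22.954252
C = V + |VC|·bis = (15.6024,1.3687)
T_A = V + ((C−V)·d_A)·d_A = V + 16.0763·d_A = (10.6414,-14.2466)
T_B = V + ((C−V)·d_B)·d_B = V + 16.0763·d_B = (-0.1043,6.0324)
sweep = 180° − θ = 88.9122°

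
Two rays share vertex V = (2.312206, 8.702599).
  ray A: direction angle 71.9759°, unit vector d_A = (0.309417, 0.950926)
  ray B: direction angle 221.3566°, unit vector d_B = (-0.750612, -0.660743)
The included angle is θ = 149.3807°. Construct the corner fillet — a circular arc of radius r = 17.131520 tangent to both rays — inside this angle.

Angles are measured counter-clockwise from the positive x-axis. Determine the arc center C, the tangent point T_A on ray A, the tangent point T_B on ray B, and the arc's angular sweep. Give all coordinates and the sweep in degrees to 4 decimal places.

center=(-12.5275,18.4630) T_A=(3.7633,13.1622) T_B=(-1.2080,5.6039) sweep=30.6193

bisector direction at 146.6662° = (-0.835484,0.549515)
center distance |VC| = r/sin(θ/2) = 17.131520/sin(74.6903°) = 17.761835
C = V + |VC|·bis = (-12.5275,18.4630)
T_A = V + ((C−V)·d_A)·d_A = V + 4.6898·d_A = (3.7633,13.1622)
T_B = V + ((C−V)·d_B)·d_B = V + 4.6898·d_B = (-1.2080,5.6039)
sweep = 180° − θ = 30.6193°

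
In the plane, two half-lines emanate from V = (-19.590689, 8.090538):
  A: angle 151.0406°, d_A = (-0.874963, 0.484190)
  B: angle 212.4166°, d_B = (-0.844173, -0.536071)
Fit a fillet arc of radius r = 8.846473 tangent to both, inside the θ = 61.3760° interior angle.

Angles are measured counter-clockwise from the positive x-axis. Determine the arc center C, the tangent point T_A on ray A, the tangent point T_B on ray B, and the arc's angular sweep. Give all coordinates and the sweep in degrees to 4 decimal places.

bisector direction at 181.7286° = (-0.999545,-0.030165)
center distance |VC| = r/sin(θ/2) = 8.846473/sin(30.6880°) = 17.333694
C = V + |VC|·bis = (-36.9165,7.5677)
T_A = V + ((C−V)·d_A)·d_A = V + 14.9063·d_A = (-32.6331,15.3080)
T_B = V + ((C−V)·d_B)·d_B = V + 14.9063·d_B = (-32.1742,0.0997)
sweep = 180° − θ = 118.6240°

center=(-36.9165,7.5677) T_A=(-32.6331,15.3080) T_B=(-32.1742,0.0997) sweep=118.6240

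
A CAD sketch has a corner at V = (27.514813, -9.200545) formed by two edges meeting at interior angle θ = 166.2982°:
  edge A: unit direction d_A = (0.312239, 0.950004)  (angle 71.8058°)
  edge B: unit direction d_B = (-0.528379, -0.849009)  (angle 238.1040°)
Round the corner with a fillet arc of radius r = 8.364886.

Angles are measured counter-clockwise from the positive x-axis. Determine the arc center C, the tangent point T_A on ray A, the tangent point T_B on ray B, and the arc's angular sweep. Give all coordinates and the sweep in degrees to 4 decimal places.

bisector direction at 154.9549° = (-0.905975,0.423332)
center distance |VC| = r/sin(θ/2) = 8.364886/sin(83.1491°) = 8.425041
C = V + |VC|·bis = (19.8819,-5.6340)
T_A = V + ((C−V)·d_A)·d_A = V + 1.0050·d_A = (27.8286,-8.2458)
T_B = V + ((C−V)·d_B)·d_B = V + 1.0050·d_B = (26.9838,-10.0538)
sweep = 180° − θ = 13.7018°

center=(19.8819,-5.6340) T_A=(27.8286,-8.2458) T_B=(26.9838,-10.0538) sweep=13.7018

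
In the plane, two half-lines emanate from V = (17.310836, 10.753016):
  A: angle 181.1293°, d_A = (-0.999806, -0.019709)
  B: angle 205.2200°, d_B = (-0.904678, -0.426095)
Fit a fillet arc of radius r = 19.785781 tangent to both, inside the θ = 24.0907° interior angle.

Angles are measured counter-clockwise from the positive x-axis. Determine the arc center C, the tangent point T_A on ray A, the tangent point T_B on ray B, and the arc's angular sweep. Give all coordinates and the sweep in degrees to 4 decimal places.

bisector direction at 193.1747° = (-0.973680,-0.227920)
center distance |VC| = r/sin(θ/2) = 19.785781/sin(12.0453°) = 94.811327
C = V + |VC|·bis = (-75.0050,-10.8564)
T_A = V + ((C−V)·d_A)·d_A = V + 92.7238·d_A = (-75.3950,8.9255)
T_B = V + ((C−V)·d_B)·d_B = V + 92.7238·d_B = (-66.5744,-28.7562)
sweep = 180° − θ = 155.9093°

center=(-75.0050,-10.8564) T_A=(-75.3950,8.9255) T_B=(-66.5744,-28.7562) sweep=155.9093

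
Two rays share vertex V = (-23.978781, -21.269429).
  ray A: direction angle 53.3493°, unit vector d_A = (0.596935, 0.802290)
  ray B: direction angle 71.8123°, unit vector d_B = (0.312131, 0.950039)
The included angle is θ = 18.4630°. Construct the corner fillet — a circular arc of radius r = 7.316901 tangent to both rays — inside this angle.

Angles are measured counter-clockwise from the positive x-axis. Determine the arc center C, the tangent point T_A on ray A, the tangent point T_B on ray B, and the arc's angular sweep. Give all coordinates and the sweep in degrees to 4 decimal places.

center=(-2.9756,19.2166) T_A=(2.8947,14.8489) T_B=(-9.9269,21.5005) sweep=161.5370

bisector direction at 62.5808° = (0.460497,0.887661)
center distance |VC| = r/sin(θ/2) = 7.316901/sin(9.2315°) = 45.609802
C = V + |VC|·bis = (-2.9756,19.2166)
T_A = V + ((C−V)·d_A)·d_A = V + 45.0191·d_A = (2.8947,14.8489)
T_B = V + ((C−V)·d_B)·d_B = V + 45.0191·d_B = (-9.9269,21.5005)
sweep = 180° − θ = 161.5370°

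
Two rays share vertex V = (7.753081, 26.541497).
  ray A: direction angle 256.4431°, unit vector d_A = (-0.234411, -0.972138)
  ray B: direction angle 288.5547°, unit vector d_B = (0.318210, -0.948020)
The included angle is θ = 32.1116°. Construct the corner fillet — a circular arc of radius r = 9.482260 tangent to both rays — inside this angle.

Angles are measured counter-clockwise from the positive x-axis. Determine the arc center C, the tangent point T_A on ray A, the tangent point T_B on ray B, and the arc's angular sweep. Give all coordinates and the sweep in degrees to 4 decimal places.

center=(9.2479,-7.7107) T_A=(0.0298,-5.4879) T_B=(18.2373,-4.6933) sweep=147.8884

bisector direction at 272.4989° = (0.043600,-0.999049)
center distance |VC| = r/sin(θ/2) = 9.482260/sin(16.0558°) = 34.284788
C = V + |VC|·bis = (9.2479,-7.7107)
T_A = V + ((C−V)·d_A)·d_A = V + 32.9474·d_A = (0.0298,-5.4879)
T_B = V + ((C−V)·d_B)·d_B = V + 32.9474·d_B = (18.2373,-4.6933)
sweep = 180° − θ = 147.8884°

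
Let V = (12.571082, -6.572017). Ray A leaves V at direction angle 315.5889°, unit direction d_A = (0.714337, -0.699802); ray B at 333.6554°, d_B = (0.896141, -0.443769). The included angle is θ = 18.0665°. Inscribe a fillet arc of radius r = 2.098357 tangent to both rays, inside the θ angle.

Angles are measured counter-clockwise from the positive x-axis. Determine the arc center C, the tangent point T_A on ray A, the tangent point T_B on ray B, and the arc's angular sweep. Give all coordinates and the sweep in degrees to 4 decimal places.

center=(23.4680,-14.3097) T_A=(21.9996,-15.8086) T_B=(24.3992,-12.4293) sweep=161.9335

bisector direction at 324.6222° = (0.815352,-0.578966)
center distance |VC| = r/sin(θ/2) = 2.098357/sin(9.0333°) = 13.364683
C = V + |VC|·bis = (23.4680,-14.3097)
T_A = V + ((C−V)·d_A)·d_A = V + 13.1989·d_A = (21.9996,-15.8086)
T_B = V + ((C−V)·d_B)·d_B = V + 13.1989·d_B = (24.3992,-12.4293)
sweep = 180° − θ = 161.9335°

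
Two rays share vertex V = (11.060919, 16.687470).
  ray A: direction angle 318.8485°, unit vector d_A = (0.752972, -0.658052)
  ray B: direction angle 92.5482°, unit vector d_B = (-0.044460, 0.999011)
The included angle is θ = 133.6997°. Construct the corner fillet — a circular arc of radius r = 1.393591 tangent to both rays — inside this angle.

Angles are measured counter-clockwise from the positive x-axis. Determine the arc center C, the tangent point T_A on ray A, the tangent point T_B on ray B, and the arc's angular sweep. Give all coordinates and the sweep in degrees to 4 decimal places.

bisector direction at 25.6983° = (0.901090,0.433633)
center distance |VC| = r/sin(θ/2) = 1.393591/sin(66.8499°) = 1.515633
C = V + |VC|·bis = (12.4266,17.3447)
T_A = V + ((C−V)·d_A)·d_A = V + 0.5959·d_A = (11.5096,16.2954)
T_B = V + ((C−V)·d_B)·d_B = V + 0.5959·d_B = (11.0344,17.2827)
sweep = 180° − θ = 46.3003°

center=(12.4266,17.3447) T_A=(11.5096,16.2954) T_B=(11.0344,17.2827) sweep=46.3003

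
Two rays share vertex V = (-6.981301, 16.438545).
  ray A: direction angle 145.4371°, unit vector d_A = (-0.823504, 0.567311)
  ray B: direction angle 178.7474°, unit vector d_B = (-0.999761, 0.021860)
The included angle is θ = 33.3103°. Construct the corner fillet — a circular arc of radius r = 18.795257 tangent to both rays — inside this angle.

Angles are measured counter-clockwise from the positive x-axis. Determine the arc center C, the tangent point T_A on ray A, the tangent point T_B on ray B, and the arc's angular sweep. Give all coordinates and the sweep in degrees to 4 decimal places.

center=(-69.3819,36.6027) T_A=(-58.7192,52.0807) T_B=(-69.7928,17.8119) sweep=146.6897

bisector direction at 162.0922° = (-0.951553,0.307485)
center distance |VC| = r/sin(θ/2) = 18.795257/sin(16.6551°) = 65.577660
C = V + |VC|·bis = (-69.3819,36.6027)
T_A = V + ((C−V)·d_A)·d_A = V + 62.8265·d_A = (-58.7192,52.0807)
T_B = V + ((C−V)·d_B)·d_B = V + 62.8265·d_B = (-69.7928,17.8119)
sweep = 180° − θ = 146.6897°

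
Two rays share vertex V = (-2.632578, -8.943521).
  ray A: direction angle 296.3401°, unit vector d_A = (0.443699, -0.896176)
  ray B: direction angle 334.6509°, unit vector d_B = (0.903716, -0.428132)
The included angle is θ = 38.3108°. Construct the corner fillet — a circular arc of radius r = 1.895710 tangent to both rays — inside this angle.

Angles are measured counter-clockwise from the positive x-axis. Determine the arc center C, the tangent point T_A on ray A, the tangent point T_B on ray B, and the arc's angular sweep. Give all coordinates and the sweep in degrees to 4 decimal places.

center=(1.4878,-12.9932) T_A=(-0.2111,-13.8343) T_B=(2.2994,-11.2800) sweep=141.6892

bisector direction at 315.4955° = (0.713195,-0.700965)
center distance |VC| = r/sin(θ/2) = 1.895710/sin(19.1554°) = 5.777289
C = V + |VC|·bis = (1.4878,-12.9932)
T_A = V + ((C−V)·d_A)·d_A = V + 5.4574·d_A = (-0.2111,-13.8343)
T_B = V + ((C−V)·d_B)·d_B = V + 5.4574·d_B = (2.2994,-11.2800)
sweep = 180° − θ = 141.6892°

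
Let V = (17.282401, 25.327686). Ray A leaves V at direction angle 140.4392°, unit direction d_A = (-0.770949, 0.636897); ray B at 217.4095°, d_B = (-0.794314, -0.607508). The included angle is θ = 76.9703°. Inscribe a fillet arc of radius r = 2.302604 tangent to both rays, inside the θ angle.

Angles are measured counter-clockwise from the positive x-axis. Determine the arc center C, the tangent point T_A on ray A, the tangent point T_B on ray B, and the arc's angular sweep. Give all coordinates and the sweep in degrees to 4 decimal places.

bisector direction at 178.9244° = (-0.999824,0.018773)
center distance |VC| = r/sin(θ/2) = 2.302604/sin(38.4851°) = 3.700081
C = V + |VC|·bis = (13.5830,25.3971)
T_A = V + ((C−V)·d_A)·d_A = V + 2.8963·d_A = (15.0495,27.1723)
T_B = V + ((C−V)·d_B)·d_B = V + 2.8963·d_B = (14.9818,23.5682)
sweep = 180° − θ = 103.0297°

center=(13.5830,25.3971) T_A=(15.0495,27.1723) T_B=(14.9818,23.5682) sweep=103.0297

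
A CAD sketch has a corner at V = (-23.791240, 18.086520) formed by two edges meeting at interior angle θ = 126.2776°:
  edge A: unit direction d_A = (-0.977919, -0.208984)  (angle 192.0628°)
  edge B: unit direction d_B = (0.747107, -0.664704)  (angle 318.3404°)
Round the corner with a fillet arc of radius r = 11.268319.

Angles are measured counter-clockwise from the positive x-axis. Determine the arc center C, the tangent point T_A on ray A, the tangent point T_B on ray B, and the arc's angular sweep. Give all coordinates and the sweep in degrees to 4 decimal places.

bisector direction at 255.2016° = (-0.255419,-0.966831)
center distance |VC| = r/sin(θ/2) = 11.268319/sin(63.1388°) = 12.631176
C = V + |VC|·bis = (-27.0175,5.8743)
T_A = V + ((C−V)·d_A)·d_A = V + 5.7072·d_A = (-29.3724,16.8938)
T_B = V + ((C−V)·d_B)·d_B = V + 5.7072·d_B = (-19.5274,14.2930)
sweep = 180° − θ = 53.7224°

center=(-27.0175,5.8743) T_A=(-29.3724,16.8938) T_B=(-19.5274,14.2930) sweep=53.7224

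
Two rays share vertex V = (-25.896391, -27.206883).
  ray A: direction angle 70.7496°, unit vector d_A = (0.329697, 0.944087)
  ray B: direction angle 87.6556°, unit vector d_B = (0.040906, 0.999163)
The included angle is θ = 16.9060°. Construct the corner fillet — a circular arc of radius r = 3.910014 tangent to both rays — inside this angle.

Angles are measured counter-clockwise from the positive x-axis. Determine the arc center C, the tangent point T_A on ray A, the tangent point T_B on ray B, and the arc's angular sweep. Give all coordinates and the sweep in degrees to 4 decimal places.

bisector direction at 79.2026° = (0.187337,0.982296)
center distance |VC| = r/sin(θ/2) = 3.910014/sin(8.4530°) = 26.599084
C = V + |VC|·bis = (-20.9134,-1.0787)
T_A = V + ((C−V)·d_A)·d_A = V + 26.3101·d_A = (-17.2220,-2.3678)
T_B = V + ((C−V)·d_B)·d_B = V + 26.3101·d_B = (-24.8201,-0.9188)
sweep = 180° − θ = 163.0940°

center=(-20.9134,-1.0787) T_A=(-17.2220,-2.3678) T_B=(-24.8201,-0.9188) sweep=163.0940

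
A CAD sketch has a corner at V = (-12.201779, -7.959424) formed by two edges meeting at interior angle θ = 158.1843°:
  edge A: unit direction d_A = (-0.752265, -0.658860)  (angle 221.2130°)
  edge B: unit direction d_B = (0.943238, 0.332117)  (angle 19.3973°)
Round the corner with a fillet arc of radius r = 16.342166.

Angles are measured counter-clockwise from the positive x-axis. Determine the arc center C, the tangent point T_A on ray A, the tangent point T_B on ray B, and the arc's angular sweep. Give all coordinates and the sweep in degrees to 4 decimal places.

center=(-3.8037,-22.3280) T_A=(-14.5709,-10.0344) T_B=(-9.2312,-6.9135) sweep=21.8157

bisector direction at 300.3052° = (0.504605,-0.863350)
center distance |VC| = r/sin(θ/2) = 16.342166/sin(79.0922°) = 16.642856
C = V + |VC|·bis = (-3.8037,-22.3280)
T_A = V + ((C−V)·d_A)·d_A = V + 3.1493·d_A = (-14.5709,-10.0344)
T_B = V + ((C−V)·d_B)·d_B = V + 3.1493·d_B = (-9.2312,-6.9135)
sweep = 180° − θ = 21.8157°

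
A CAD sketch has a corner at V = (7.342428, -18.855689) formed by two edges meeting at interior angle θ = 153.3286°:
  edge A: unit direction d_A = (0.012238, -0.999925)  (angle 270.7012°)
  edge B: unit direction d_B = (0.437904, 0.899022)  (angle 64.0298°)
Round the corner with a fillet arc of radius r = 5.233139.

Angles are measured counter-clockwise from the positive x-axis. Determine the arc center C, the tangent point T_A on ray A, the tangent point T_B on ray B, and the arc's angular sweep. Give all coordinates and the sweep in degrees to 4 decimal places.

bisector direction at 347.3655° = (0.975785,-0.218731)
center distance |VC| = r/sin(θ/2) = 5.233139/sin(76.6643°) = 5.378159
C = V + |VC|·bis = (12.5904,-20.0321)
T_A = V + ((C−V)·d_A)·d_A = V + 1.2405·d_A = (7.3576,-20.0961)
T_B = V + ((C−V)·d_B)·d_B = V + 1.2405·d_B = (7.8856,-17.7404)
sweep = 180° − θ = 26.6714°

center=(12.5904,-20.0321) T_A=(7.3576,-20.0961) T_B=(7.8856,-17.7404) sweep=26.6714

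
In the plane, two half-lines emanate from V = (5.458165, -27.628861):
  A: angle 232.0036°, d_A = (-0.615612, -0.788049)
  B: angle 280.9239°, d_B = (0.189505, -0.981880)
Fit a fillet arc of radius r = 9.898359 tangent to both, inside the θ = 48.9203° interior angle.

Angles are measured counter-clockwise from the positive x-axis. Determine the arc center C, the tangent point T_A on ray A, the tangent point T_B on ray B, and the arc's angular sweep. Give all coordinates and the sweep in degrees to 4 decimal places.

center=(-0.1372,-50.8704) T_A=(-7.9376,-44.7769) T_B=(9.5818,-48.9946) sweep=131.0797

bisector direction at 256.4638° = (-0.234061,-0.972222)
center distance |VC| = r/sin(θ/2) = 9.898359/sin(24.4601°) = 23.905601
C = V + |VC|·bis = (-0.1372,-50.8704)
T_A = V + ((C−V)·d_A)·d_A = V + 21.7601·d_A = (-7.9376,-44.7769)
T_B = V + ((C−V)·d_B)·d_B = V + 21.7601·d_B = (9.5818,-48.9946)
sweep = 180° − θ = 131.0797°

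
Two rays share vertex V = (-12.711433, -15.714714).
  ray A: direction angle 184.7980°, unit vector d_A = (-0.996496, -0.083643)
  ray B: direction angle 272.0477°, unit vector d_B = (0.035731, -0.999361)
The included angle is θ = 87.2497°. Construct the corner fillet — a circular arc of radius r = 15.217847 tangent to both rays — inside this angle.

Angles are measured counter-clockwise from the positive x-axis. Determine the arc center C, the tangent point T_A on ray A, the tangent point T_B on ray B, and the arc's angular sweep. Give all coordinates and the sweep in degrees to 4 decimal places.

bisector direction at 228.4229° = (-0.663628,-0.748063)
center distance |VC| = r/sin(θ/2) = 15.217847/sin(43.6249°) = 22.056975
C = V + |VC|·bis = (-27.3491,-32.2147)
T_A = V + ((C−V)·d_A)·d_A = V + 15.9664·d_A = (-28.6219,-17.0502)
T_B = V + ((C−V)·d_B)·d_B = V + 15.9664·d_B = (-12.1409,-31.6710)
sweep = 180° − θ = 92.7503°

center=(-27.3491,-32.2147) T_A=(-28.6219,-17.0502) T_B=(-12.1409,-31.6710) sweep=92.7503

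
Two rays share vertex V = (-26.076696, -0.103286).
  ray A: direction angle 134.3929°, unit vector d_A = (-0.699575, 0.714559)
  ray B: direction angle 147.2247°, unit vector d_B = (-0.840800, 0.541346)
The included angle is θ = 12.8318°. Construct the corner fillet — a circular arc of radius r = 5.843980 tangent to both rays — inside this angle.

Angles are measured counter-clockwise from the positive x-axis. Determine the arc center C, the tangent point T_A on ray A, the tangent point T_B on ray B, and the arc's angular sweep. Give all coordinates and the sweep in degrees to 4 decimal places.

center=(-66.6095,32.9441) T_A=(-62.4336,37.0324) T_B=(-69.7731,28.0305) sweep=167.1682

bisector direction at 140.8088° = (-0.775042,0.631910)
center distance |VC| = r/sin(θ/2) = 5.843980/sin(6.4159°) = 52.297601
C = V + |VC|·bis = (-66.6095,32.9441)
T_A = V + ((C−V)·d_A)·d_A = V + 51.9701·d_A = (-62.4336,37.0324)
T_B = V + ((C−V)·d_B)·d_B = V + 51.9701·d_B = (-69.7731,28.0305)
sweep = 180° − θ = 167.1682°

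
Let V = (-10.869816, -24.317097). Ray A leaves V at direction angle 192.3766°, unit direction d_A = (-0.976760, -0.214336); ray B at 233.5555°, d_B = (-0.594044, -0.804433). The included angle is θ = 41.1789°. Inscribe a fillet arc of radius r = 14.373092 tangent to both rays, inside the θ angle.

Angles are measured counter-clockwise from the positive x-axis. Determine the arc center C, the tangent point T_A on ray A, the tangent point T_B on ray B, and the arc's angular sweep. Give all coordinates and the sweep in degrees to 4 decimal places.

bisector direction at 212.9661° = (-0.838993,-0.544142)
center distance |VC| = r/sin(θ/2) = 14.373092/sin(20.5894°) = 40.871048
C = V + |VC|·bis = (-45.1603,-46.5568)
T_A = V + ((C−V)·d_A)·d_A = V + 38.2604·d_A = (-48.2410,-32.5177)
T_B = V + ((C−V)·d_B)·d_B = V + 38.2604·d_B = (-33.5982,-55.0950)
sweep = 180° − θ = 138.8211°

center=(-45.1603,-46.5568) T_A=(-48.2410,-32.5177) T_B=(-33.5982,-55.0950) sweep=138.8211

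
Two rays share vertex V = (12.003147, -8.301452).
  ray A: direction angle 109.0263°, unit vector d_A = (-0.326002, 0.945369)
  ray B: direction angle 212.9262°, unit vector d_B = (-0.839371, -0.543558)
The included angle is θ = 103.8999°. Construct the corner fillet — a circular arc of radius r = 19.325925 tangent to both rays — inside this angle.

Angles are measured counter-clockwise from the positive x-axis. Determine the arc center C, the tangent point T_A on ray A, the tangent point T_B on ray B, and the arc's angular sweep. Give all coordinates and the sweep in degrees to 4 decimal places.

center=(-11.1982,-0.3018) T_A=(7.0719,5.9985) T_B=(-0.6934,-16.5235) sweep=76.1001

bisector direction at 160.9763° = (-0.945384,0.325960)
center distance |VC| = r/sin(θ/2) = 19.325925/sin(51.9500°) = 24.541709
C = V + |VC|·bis = (-11.1982,-0.3018)
T_A = V + ((C−V)·d_A)·d_A = V + 15.1263·d_A = (7.0719,5.9985)
T_B = V + ((C−V)·d_B)·d_B = V + 15.1263·d_B = (-0.6934,-16.5235)
sweep = 180° − θ = 76.1001°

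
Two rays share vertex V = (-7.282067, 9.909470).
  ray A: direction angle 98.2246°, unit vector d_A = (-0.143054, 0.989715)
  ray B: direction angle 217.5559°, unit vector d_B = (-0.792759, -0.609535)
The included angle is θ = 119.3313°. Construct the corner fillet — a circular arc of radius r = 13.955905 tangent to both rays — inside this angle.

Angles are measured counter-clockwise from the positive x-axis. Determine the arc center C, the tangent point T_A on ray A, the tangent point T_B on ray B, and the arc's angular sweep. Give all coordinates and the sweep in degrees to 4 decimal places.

center=(-22.2627,15.9954) T_A=(-8.4503,17.9919) T_B=(-13.7561,4.9318) sweep=60.6687

bisector direction at 157.8903° = (-0.926465,0.376382)
center distance |VC| = r/sin(θ/2) = 13.955905/sin(59.6656°) = 16.169644
C = V + |VC|·bis = (-22.2627,15.9954)
T_A = V + ((C−V)·d_A)·d_A = V + 8.1664·d_A = (-8.4503,17.9919)
T_B = V + ((C−V)·d_B)·d_B = V + 8.1664·d_B = (-13.7561,4.9318)
sweep = 180° − θ = 60.6687°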